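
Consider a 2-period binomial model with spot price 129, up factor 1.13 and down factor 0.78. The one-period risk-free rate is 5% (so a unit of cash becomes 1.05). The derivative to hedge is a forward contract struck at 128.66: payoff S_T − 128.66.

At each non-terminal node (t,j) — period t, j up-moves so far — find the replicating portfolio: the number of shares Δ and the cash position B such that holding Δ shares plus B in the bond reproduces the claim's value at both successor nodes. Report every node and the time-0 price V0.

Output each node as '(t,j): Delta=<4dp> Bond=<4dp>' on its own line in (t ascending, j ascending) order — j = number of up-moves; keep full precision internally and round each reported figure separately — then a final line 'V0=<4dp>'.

(0,0): Delta=1.0000 Bond=-116.6984
(1,0): Delta=1.0000 Bond=-122.5333
(1,1): Delta=1.0000 Bond=-122.5333
V0=12.3016

Risk-neutral probability p* = (R−d)/(u−d) = (1.05−0.78)/(1.13−0.78) = 0.7714.
Payoff layer (t=2): V(2,0)=-50.1764, V(2,1)=-14.9594, V(2,2)=36.0601
(1,0): S=100.6200. Δ = (V_up−V_dn)/(S_up−S_dn) = (-14.9594−-50.1764)/(113.7006−78.4836) = 1.0000. V = [p*·-14.9594 + (1−p*)·-50.1764]/1.05 = -21.9133. B = V − Δ·S = -122.5333.
(1,1): S=145.7700. Δ = (V_up−V_dn)/(S_up−S_dn) = (36.0601−-14.9594)/(164.7201−113.7006) = 1.0000. V = [p*·36.0601 + (1−p*)·-14.9594]/1.05 = 23.2367. B = V − Δ·S = -122.5333.
(0,0): S=129.0000. Δ = (V_up−V_dn)/(S_up−S_dn) = (23.2367−-21.9133)/(145.7700−100.6200) = 1.0000. V = [p*·23.2367 + (1−p*)·-21.9133]/1.05 = 12.3016. B = V − Δ·S = -116.6984.
Self-financing check: at every node Δ·S+B equals the discounted successor values.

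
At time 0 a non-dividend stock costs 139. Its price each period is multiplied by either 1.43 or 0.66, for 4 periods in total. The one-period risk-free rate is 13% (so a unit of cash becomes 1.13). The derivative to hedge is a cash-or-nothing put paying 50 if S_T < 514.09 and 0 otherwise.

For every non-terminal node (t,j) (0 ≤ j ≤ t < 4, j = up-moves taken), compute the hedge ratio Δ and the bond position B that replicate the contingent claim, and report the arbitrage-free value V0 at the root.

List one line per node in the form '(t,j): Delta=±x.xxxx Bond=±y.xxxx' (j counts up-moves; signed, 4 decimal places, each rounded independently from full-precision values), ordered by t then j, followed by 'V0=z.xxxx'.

Since d<R<u, set p* = (R−d)/(u−d) = 0.6104; price each node as the discounted p*-expectation of its children.
Terminal values V(4,·): V(4,0)=50.0000, V(4,1)=50.0000, V(4,2)=50.0000, V(4,3)=50.0000, V(4,4)=0.0000
(3,0): S=39.9619. Δ = (V_up−V_dn)/(S_up−S_dn) = (50.0000−50.0000)/(57.1456−26.3749) = 0.0000. V = [p*·50.0000 + (1−p*)·50.0000]/1.13 = 44.2478. B = V − Δ·S = 44.2478.
(3,1): S=86.5842. Δ = (V_up−V_dn)/(S_up−S_dn) = (50.0000−50.0000)/(123.8154−57.1456) = 0.0000. V = [p*·50.0000 + (1−p*)·50.0000]/1.13 = 44.2478. B = V − Δ·S = 44.2478.
(3,2): S=187.5991. Δ = (V_up−V_dn)/(S_up−S_dn) = (50.0000−50.0000)/(268.2668−123.8154) = 0.0000. V = [p*·50.0000 + (1−p*)·50.0000]/1.13 = 44.2478. B = V − Δ·S = 44.2478.
(3,3): S=406.4648. Δ = (V_up−V_dn)/(S_up−S_dn) = (0.0000−50.0000)/(581.2446−268.2668) = -0.1598. V = [p*·0.0000 + (1−p*)·50.0000]/1.13 = 17.2394. B = V − Δ·S = 82.1745.
(2,0): S=60.5484. Δ = (V_up−V_dn)/(S_up−S_dn) = (44.2478−44.2478)/(86.5842−39.9619) = 0.0000. V = [p*·44.2478 + (1−p*)·44.2478]/1.13 = 39.1573. B = V − Δ·S = 39.1573.
(2,1): S=131.1882. Δ = (V_up−V_dn)/(S_up−S_dn) = (44.2478−44.2478)/(187.5991−86.5842) = 0.0000. V = [p*·44.2478 + (1−p*)·44.2478]/1.13 = 39.1573. B = V − Δ·S = 39.1573.
(2,2): S=284.2411. Δ = (V_up−V_dn)/(S_up−S_dn) = (17.2394−44.2478)/(406.4648−187.5991) = -0.1234. V = [p*·17.2394 + (1−p*)·44.2478]/1.13 = 24.5683. B = V − Δ·S = 59.6441.
(1,0): S=91.7400. Δ = (V_up−V_dn)/(S_up−S_dn) = (39.1573−39.1573)/(131.1882−60.5484) = 0.0000. V = [p*·39.1573 + (1−p*)·39.1573]/1.13 = 34.6525. B = V − Δ·S = 34.6525.
(1,1): S=198.7700. Δ = (V_up−V_dn)/(S_up−S_dn) = (24.5683−39.1573)/(284.2411−131.1882) = -0.0953. V = [p*·24.5683 + (1−p*)·39.1573]/1.13 = 26.7720. B = V − Δ·S = 45.7188.
(0,0): S=139.0000. Δ = (V_up−V_dn)/(S_up−S_dn) = (26.7720−34.6525)/(198.7700−91.7400) = -0.0736. V = [p*·26.7720 + (1−p*)·34.6525]/1.13 = 26.4091. B = V − Δ·S = 36.6436.
Root portfolio cost Δ·139+B reproduces V0=26.4091.

(0,0): Delta=-0.0736 Bond=36.6436
(1,0): Delta=0.0000 Bond=34.6525
(1,1): Delta=-0.0953 Bond=45.7188
(2,0): Delta=0.0000 Bond=39.1573
(2,1): Delta=0.0000 Bond=39.1573
(2,2): Delta=-0.1234 Bond=59.6441
(3,0): Delta=0.0000 Bond=44.2478
(3,1): Delta=0.0000 Bond=44.2478
(3,2): Delta=0.0000 Bond=44.2478
(3,3): Delta=-0.1598 Bond=82.1745
V0=26.4091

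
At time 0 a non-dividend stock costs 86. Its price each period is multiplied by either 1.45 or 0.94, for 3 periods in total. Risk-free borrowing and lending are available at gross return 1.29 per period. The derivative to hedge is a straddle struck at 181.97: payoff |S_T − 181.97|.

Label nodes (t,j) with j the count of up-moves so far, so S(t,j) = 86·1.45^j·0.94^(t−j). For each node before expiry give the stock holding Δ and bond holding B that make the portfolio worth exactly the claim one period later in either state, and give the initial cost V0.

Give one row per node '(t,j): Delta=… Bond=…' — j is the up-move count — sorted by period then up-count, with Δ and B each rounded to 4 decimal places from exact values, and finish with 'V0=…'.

Since d<R<u, set p* = (R−d)/(u−d) = 0.6863; price each node as the discounted p*-expectation of its children.
At expiry t=3: V(3,0)=110.5398, V(3,1)=71.7851, V(3,2)=12.0039, V(3,3)=80.2117
  t=2,j=0: stock 75.9896 → up 110.1849 (V=71.7851), down 71.4302 (V=110.5398). Price 65.0724; hedge Δ=-1.0000, bond B=141.0620.
  t=2,j=1: stock 117.2180 → up 169.9661 (V=12.0039), down 110.1849 (V=71.7851). Price 23.8440; hedge Δ=-1.0000, bond B=141.0620.
  t=2,j=2: stock 180.8150 → up 262.1817 (V=80.2117), down 169.9661 (V=12.0039). Price 45.5916; hedge Δ=0.7397, bond B=-88.1492.
  t=1,j=0: stock 80.8400 → up 117.2180 (V=23.8440), down 75.9896 (V=65.0724). Price 28.5104; hedge Δ=-1.0000, bond B=109.3504.
  t=1,j=1: stock 124.7000 → up 180.8150 (V=45.5916), down 117.2180 (V=23.8440). Price 30.0534; hedge Δ=0.3420, bond B=-12.5890.
  t=0,j=0: stock 86.0000 → up 124.7000 (V=30.0534), down 80.8400 (V=28.5104). Price 22.9219; hedge Δ=0.0352, bond B=19.8965.
Root portfolio cost Δ·86+B reproduces V0=22.9219.

(0,0): Delta=0.0352 Bond=19.8965
(1,0): Delta=-1.0000 Bond=109.3504
(1,1): Delta=0.3420 Bond=-12.5890
(2,0): Delta=-1.0000 Bond=141.0620
(2,1): Delta=-1.0000 Bond=141.0620
(2,2): Delta=0.7397 Bond=-88.1492
V0=22.9219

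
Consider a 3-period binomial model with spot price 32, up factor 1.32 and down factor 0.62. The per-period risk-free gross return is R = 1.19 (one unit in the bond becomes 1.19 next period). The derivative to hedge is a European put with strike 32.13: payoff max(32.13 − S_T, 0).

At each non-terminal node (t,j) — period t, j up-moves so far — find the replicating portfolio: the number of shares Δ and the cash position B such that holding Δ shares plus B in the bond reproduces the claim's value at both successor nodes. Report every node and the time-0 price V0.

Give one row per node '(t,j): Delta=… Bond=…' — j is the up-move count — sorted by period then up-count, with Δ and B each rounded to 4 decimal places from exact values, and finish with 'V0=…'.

(0,0): Delta=-0.1609 Bond=6.0365
(1,0): Delta=-0.8798 Bond=21.4468
(1,1): Delta=-0.0839 Bond=3.9304
(2,0): Delta=-1.0000 Bond=27.0000
(2,1): Delta=-0.8669 Bond=25.1845
(2,2): Delta=0.0000 Bond=0.0000
V0=0.8877

The replicating-portfolio and risk-neutral prices coincide; use p* = (1.19−0.62)/(1.32−0.62) = 0.8143 for the latter.
Terminal payoffs: V(3,0)=24.5035, V(3,1)=15.8929, V(3,2)=0.0000, V(3,3)=0.0000
  t=2,j=0: stock 12.3008 → up 16.2371 (V=15.8929), down 7.6265 (V=24.5035). Price 14.6992; hedge Δ=-1.0000, bond B=27.0000.
  t=2,j=1: stock 26.1888 → up 34.5692 (V=0.0000), down 16.2371 (V=15.8929). Price 2.4803; hedge Δ=-0.8669, bond B=25.1845.
  t=2,j=2: stock 55.7568 → up 73.5990 (V=0.0000), down 34.5692 (V=0.0000). Price 0.0000; hedge Δ=0.0000, bond B=0.0000.
  t=1,j=0: stock 19.8400 → up 26.1888 (V=2.4803), down 12.3008 (V=14.6992). Price 3.9912; hedge Δ=-0.8798, bond B=21.4468.
  t=1,j=1: stock 42.2400 → up 55.7568 (V=0.0000), down 26.1888 (V=2.4803). Price 0.3871; hedge Δ=-0.0839, bond B=3.9304.
  t=0,j=0: stock 32.0000 → up 42.2400 (V=0.3871), down 19.8400 (V=3.9912). Price 0.8877; hedge Δ=-0.1609, bond B=6.0365.
Each (Δ,B) replicates both successor values, so the strategy is self-financing and V0 is arbitrage-free.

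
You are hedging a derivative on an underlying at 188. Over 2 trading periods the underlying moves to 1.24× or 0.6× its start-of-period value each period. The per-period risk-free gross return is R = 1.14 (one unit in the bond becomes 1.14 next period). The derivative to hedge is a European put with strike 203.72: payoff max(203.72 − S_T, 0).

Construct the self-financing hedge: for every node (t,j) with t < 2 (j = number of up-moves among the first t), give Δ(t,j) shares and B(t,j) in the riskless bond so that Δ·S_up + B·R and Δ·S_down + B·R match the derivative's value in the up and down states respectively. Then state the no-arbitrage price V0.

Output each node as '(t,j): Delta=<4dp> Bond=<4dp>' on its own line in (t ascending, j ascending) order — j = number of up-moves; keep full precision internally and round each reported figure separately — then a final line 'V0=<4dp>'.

(0,0): Delta=-0.4750 Bond=104.8075
(1,0): Delta=-1.0000 Bond=178.7018
(1,1): Delta=-0.4279 Bond=108.5136
V0=15.5095

Risk-neutral probability p* = (R−d)/(u−d) = (1.14−0.6)/(1.24−0.6) = 0.8437.
Payoff layer (t=2): V(2,0)=136.0400, V(2,1)=63.8480, V(2,2)=0.0000
(1,0): S=112.8000. Δ = (V_up−V_dn)/(S_up−S_dn) = (63.8480−136.0400)/(139.8720−67.6800) = -1.0000. V = [p*·63.8480 + (1−p*)·136.0400]/1.14 = 65.9018. B = V − Δ·S = 178.7018.
(1,1): S=233.1200. Δ = (V_up−V_dn)/(S_up−S_dn) = (0.0000−63.8480)/(289.0688−139.8720) = -0.4279. V = [p*·0.0000 + (1−p*)·63.8480]/1.14 = 8.7511. B = V − Δ·S = 108.5136.
(0,0): S=188.0000. Δ = (V_up−V_dn)/(S_up−S_dn) = (8.7511−65.9018)/(233.1200−112.8000) = -0.4750. V = [p*·8.7511 + (1−p*)·65.9018]/1.14 = 15.5095. B = V − Δ·S = 104.8075.
Self-financing check: at every node Δ·S+B equals the discounted successor values.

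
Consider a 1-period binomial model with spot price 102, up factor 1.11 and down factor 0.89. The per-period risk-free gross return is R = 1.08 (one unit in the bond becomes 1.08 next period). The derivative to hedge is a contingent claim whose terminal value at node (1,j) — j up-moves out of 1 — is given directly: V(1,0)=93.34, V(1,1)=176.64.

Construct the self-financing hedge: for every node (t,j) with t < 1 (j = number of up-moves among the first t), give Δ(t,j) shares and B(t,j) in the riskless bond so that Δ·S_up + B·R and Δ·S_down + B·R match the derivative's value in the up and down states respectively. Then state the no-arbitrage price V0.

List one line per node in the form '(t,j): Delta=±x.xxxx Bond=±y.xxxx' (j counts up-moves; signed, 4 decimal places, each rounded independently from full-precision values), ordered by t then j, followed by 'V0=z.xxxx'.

Under the risk-neutral measure, an up-move has probability p* = (R−d)/(u−d) = 0.8636 and values discount at R = 1.08.
At expiry t=1: V(1,0)=93.3400, V(1,1)=176.6400
  t=0,j=0: stock 102.0000 → up 113.2200 (V=176.6400), down 90.7800 (V=93.3400). Price 153.0379; hedge Δ=3.7121, bond B=-225.5985.
Self-financing check: at every node Δ·S+B equals the discounted successor values.

(0,0): Delta=3.7121 Bond=-225.5985
V0=153.0379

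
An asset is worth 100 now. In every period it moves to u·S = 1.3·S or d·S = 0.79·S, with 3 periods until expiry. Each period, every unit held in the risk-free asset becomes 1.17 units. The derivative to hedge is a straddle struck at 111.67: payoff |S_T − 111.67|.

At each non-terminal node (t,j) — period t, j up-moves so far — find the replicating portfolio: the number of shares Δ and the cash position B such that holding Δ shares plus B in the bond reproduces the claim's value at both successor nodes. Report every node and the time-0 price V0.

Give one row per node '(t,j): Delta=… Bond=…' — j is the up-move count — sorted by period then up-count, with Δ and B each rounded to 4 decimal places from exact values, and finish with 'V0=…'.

(0,0): Delta=0.6085 Bond=-23.7406
(1,0): Delta=-0.3096 Bond=44.7482
(1,1): Delta=0.7993 Bond=-52.5876
(2,0): Delta=-1.0000 Bond=95.4444
(2,1): Delta=-0.1660 Bond=37.6144
(2,2): Delta=1.0000 Bond=-95.4444
V0=37.1047

Since d<R<u, set p* = (R−d)/(u−d) = 0.7451; price each node as the discounted p*-expectation of its children.
At expiry t=3: V(3,0)=62.3661, V(3,1)=30.5370, V(3,2)=21.8400, V(3,3)=108.0300
(2,0): S=62.4100. Δ = (V_up−V_dn)/(S_up−S_dn) = (30.5370−62.3661)/(81.1330−49.3039) = -1.0000. V = [p*·30.5370 + (1−p*)·62.3661]/1.17 = 33.0344. B = V − Δ·S = 95.4444.
(2,1): S=102.7000. Δ = (V_up−V_dn)/(S_up−S_dn) = (21.8400−30.5370)/(133.5100−81.1330) = -0.1660. V = [p*·21.8400 + (1−p*)·30.5370]/1.17 = 20.5614. B = V − Δ·S = 37.6144.
(2,2): S=169.0000. Δ = (V_up−V_dn)/(S_up−S_dn) = (108.0300−21.8400)/(219.7000−133.5100) = 1.0000. V = [p*·108.0300 + (1−p*)·21.8400]/1.17 = 73.5556. B = V − Δ·S = -95.4444.
(1,0): S=79.0000. Δ = (V_up−V_dn)/(S_up−S_dn) = (20.5614−33.0344)/(102.7000−62.4100) = -0.3096. V = [p*·20.5614 + (1−p*)·33.0344]/1.17 = 20.2913. B = V − Δ·S = 44.7482.
(1,1): S=130.0000. Δ = (V_up−V_dn)/(S_up−S_dn) = (73.5556−20.5614)/(169.0000−102.7000) = 0.7993. V = [p*·73.5556 + (1−p*)·20.5614]/1.17 = 51.3224. B = V − Δ·S = -52.5876.
(0,0): S=100.0000. Δ = (V_up−V_dn)/(S_up−S_dn) = (51.3224−20.2913)/(130.0000−79.0000) = 0.6085. V = [p*·51.3224 + (1−p*)·20.2913]/1.17 = 37.1047. B = V − Δ·S = -23.7406.
Check: Δ(0,0)·S0 + B(0,0) = 37.1047 = V0.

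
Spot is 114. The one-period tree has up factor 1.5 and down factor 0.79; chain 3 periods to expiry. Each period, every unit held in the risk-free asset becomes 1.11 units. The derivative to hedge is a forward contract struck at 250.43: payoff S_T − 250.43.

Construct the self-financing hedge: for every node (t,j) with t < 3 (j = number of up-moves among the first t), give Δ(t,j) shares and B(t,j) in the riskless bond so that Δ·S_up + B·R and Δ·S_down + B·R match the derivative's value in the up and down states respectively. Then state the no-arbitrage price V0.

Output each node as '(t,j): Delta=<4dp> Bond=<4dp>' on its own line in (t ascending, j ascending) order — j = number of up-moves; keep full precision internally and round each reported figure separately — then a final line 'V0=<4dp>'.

(0,0): Delta=1.0000 Bond=-183.1123
(1,0): Delta=1.0000 Bond=-203.2546
(1,1): Delta=1.0000 Bond=-203.2546
(2,0): Delta=1.0000 Bond=-225.6126
(2,1): Delta=1.0000 Bond=-225.6126
(2,2): Delta=1.0000 Bond=-225.6126
V0=-69.1123

The replicating-portfolio and risk-neutral prices coincide; use p* = (1.11−0.79)/(1.5−0.79) = 0.4507 for the latter.
Terminal values V(3,·): V(3,0)=-194.2236, V(3,1)=-143.7089, V(3,2)=-47.7950, V(3,3)=134.3200
(2,0): S=71.1474. Δ = (V_up−V_dn)/(S_up−S_dn) = (-143.7089−-194.2236)/(106.7211−56.2064) = 1.0000. V = [p*·-143.7089 + (1−p*)·-194.2236]/1.11 = -154.4652. B = V − Δ·S = -225.6126.
(2,1): S=135.0900. Δ = (V_up−V_dn)/(S_up−S_dn) = (-47.7950−-143.7089)/(202.6350−106.7211) = 1.0000. V = [p*·-47.7950 + (1−p*)·-143.7089]/1.11 = -90.5226. B = V − Δ·S = -225.6126.
(2,2): S=256.5000. Δ = (V_up−V_dn)/(S_up−S_dn) = (134.3200−-47.7950)/(384.7500−202.6350) = 1.0000. V = [p*·134.3200 + (1−p*)·-47.7950]/1.11 = 30.8874. B = V − Δ·S = -225.6126.
(1,0): S=90.0600. Δ = (V_up−V_dn)/(S_up−S_dn) = (-90.5226−-154.4652)/(135.0900−71.1474) = 1.0000. V = [p*·-90.5226 + (1−p*)·-154.4652]/1.11 = -113.1946. B = V − Δ·S = -203.2546.
(1,1): S=171.0000. Δ = (V_up−V_dn)/(S_up−S_dn) = (30.8874−-90.5226)/(256.5000−135.0900) = 1.0000. V = [p*·30.8874 + (1−p*)·-90.5226]/1.11 = -32.2546. B = V − Δ·S = -203.2546.
(0,0): S=114.0000. Δ = (V_up−V_dn)/(S_up−S_dn) = (-32.2546−-113.1946)/(171.0000−90.0600) = 1.0000. V = [p*·-32.2546 + (1−p*)·-113.1946]/1.11 = -69.1123. B = V − Δ·S = -183.1123.
Each (Δ,B) replicates both successor values, so the strategy is self-financing and V0 is arbitrage-free.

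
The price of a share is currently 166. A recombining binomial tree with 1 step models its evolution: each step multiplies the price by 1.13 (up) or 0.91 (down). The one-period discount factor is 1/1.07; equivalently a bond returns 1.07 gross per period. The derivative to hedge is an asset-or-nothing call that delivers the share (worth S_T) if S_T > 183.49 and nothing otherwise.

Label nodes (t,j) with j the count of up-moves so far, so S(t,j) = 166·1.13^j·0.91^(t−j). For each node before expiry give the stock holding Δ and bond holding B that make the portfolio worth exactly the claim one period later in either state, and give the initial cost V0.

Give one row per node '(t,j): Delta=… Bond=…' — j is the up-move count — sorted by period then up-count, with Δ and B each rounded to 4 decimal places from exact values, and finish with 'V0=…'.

The replicating-portfolio and risk-neutral prices coincide; use p* = (1.07−0.91)/(1.13−0.91) = 0.7273 for the latter.
Terminal payoffs: V(1,0)=0.0000, V(1,1)=187.5800
  t=0,j=0: stock 166.0000 → up 187.5800 (V=187.5800), down 151.0600 (V=0.0000). Price 127.4970; hedge Δ=5.1364, bond B=-725.1393.
Each (Δ,B) replicates both successor values, so the strategy is self-financing and V0 is arbitrage-free.

(0,0): Delta=5.1364 Bond=-725.1393
V0=127.4970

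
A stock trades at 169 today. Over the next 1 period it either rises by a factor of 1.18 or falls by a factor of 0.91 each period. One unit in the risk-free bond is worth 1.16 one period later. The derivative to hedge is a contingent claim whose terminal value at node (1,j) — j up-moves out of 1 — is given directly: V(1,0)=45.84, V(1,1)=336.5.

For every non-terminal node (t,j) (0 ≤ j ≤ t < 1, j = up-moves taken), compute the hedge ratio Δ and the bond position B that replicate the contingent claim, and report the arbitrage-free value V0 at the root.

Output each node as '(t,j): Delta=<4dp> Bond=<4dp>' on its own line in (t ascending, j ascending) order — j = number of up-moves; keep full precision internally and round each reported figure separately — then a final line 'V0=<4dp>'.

(0,0): Delta=6.3699 Bond=-804.9930
V0=271.5255

Since d<R<u, set p* = (R−d)/(u−d) = 0.9259; price each node as the discounted p*-expectation of its children.
At expiry t=1: V(1,0)=45.8400, V(1,1)=336.5000
(0,0): S=169.0000. Δ = (V_up−V_dn)/(S_up−S_dn) = (336.5000−45.8400)/(199.4200−153.7900) = 6.3699. V = [p*·336.5000 + (1−p*)·45.8400]/1.16 = 271.5255. B = V − Δ·S = -804.9930.
Each (Δ,B) replicates both successor values, so the strategy is self-financing and V0 is arbitrage-free.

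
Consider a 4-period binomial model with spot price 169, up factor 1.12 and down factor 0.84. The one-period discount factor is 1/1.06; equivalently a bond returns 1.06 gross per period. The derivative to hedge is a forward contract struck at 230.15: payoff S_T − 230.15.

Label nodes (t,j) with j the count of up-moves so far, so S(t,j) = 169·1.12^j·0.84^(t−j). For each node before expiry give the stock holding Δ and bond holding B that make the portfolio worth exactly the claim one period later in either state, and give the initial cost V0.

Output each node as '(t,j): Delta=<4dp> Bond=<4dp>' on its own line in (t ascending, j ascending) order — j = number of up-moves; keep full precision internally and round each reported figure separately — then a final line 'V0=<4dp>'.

Risk-neutral probability p* = (R−d)/(u−d) = (1.06−0.84)/(1.12−0.84) = 0.7857.
At expiry t=4: V(4,0)=-146.0097, V(4,1)=-117.9630, V(4,2)=-80.5673, V(4,3)=-30.7064, V(4,4)=35.7748
  t=3,j=0: stock 100.1670 → up 112.1870 (V=-117.9630), down 84.1403 (V=-146.0097). Price -116.9557; hedge Δ=1.0000, bond B=-217.1226.
  t=3,j=1: stock 133.5560 → up 149.5827 (V=-80.5673), down 112.1870 (V=-117.9630). Price -83.5667; hedge Δ=1.0000, bond B=-217.1226.
  t=3,j=2: stock 178.0746 → up 199.4436 (V=-30.7064), down 149.5827 (V=-80.5673). Price -39.0480; hedge Δ=1.0000, bond B=-217.1226.
  t=3,j=3: stock 237.4328 → up 265.9248 (V=35.7748), down 199.4436 (V=-30.7064). Price 20.3102; hedge Δ=1.0000, bond B=-217.1226.
  t=2,j=0: stock 119.2464 → up 133.5560 (V=-83.5667), down 100.1670 (V=-116.9557). Price -85.5863; hedge Δ=1.0000, bond B=-204.8327.
  t=2,j=1: stock 158.9952 → up 178.0746 (V=-39.0480), down 133.5560 (V=-83.5667). Price -45.8375; hedge Δ=1.0000, bond B=-204.8327.
  t=2,j=2: stock 211.9936 → up 237.4328 (V=20.3102), down 178.0746 (V=-39.0480). Price 7.1609; hedge Δ=1.0000, bond B=-204.8327.
  t=1,j=0: stock 141.9600 → up 158.9952 (V=-45.8375), down 119.2464 (V=-85.5863). Price -51.2784; hedge Δ=1.0000, bond B=-193.2384.
  t=1,j=1: stock 189.2800 → up 211.9936 (V=7.1609), down 158.9952 (V=-45.8375). Price -3.9584; hedge Δ=1.0000, bond B=-193.2384.
  t=0,j=0: stock 169.0000 → up 189.2800 (V=-3.9584), down 141.9600 (V=-51.2784). Price -13.3004; hedge Δ=1.0000, bond B=-182.3004.
Self-financing check: at every node Δ·S+B equals the discounted successor values.

(0,0): Delta=1.0000 Bond=-182.3004
(1,0): Delta=1.0000 Bond=-193.2384
(1,1): Delta=1.0000 Bond=-193.2384
(2,0): Delta=1.0000 Bond=-204.8327
(2,1): Delta=1.0000 Bond=-204.8327
(2,2): Delta=1.0000 Bond=-204.8327
(3,0): Delta=1.0000 Bond=-217.1226
(3,1): Delta=1.0000 Bond=-217.1226
(3,2): Delta=1.0000 Bond=-217.1226
(3,3): Delta=1.0000 Bond=-217.1226
V0=-13.3004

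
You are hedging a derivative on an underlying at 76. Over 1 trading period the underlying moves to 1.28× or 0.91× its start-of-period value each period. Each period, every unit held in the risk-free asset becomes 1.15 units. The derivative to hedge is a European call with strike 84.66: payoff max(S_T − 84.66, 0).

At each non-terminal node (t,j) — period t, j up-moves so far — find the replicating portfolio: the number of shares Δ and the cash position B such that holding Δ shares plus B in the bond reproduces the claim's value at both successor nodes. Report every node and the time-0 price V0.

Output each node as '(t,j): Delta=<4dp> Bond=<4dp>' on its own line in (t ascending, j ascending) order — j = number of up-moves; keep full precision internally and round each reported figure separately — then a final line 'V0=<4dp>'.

(0,0): Delta=0.4488 Bond=-26.9899
V0=7.1182

Since d<R<u, set p* = (R−d)/(u−d) = 0.6486; price each node as the discounted p*-expectation of its children.
At expiry t=1: V(1,0)=0.0000, V(1,1)=12.6200
  t=0,j=0: stock 76.0000 → up 97.2800 (V=12.6200), down 69.1600 (V=0.0000). Price 7.1182; hedge Δ=0.4488, bond B=-26.9899.
The time-0 hedge costs 7.1182, which is the no-arbitrage price.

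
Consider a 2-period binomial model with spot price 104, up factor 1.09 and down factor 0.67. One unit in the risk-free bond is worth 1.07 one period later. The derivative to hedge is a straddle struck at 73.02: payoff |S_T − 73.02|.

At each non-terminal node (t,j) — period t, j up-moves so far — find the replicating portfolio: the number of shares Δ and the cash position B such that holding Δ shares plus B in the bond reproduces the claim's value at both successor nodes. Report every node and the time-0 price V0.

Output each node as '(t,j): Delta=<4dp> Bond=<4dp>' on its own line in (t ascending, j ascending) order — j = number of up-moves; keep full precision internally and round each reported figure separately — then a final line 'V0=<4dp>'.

Since d<R<u, set p* = (R−d)/(u−d) = 0.9524; price each node as the discounted p*-expectation of its children.
Payoff layer (t=2): V(2,0)=26.3344, V(2,1)=2.9312, V(2,2)=50.5424
Node (1,0) S=69.6800: V=(p*·2.9312+(1−p*)·26.3344)/1.07=3.7810; Δ=(2.9312−26.3344)/(75.9512−46.6856)=-0.7997; B=V−Δ·S=59.5029
Node (1,1) S=113.3600: V=(p*·50.5424+(1−p*)·2.9312)/1.07=45.1170; Δ=(50.5424−2.9312)/(123.5624−75.9512)=1.0000; B=V−Δ·S=-68.2430
Node (0,0) S=104.0000: V=(p*·45.1170+(1−p*)·3.7810)/1.07=40.3258; Δ=(45.1170−3.7810)/(113.3600−69.6800)=0.9463; B=V−Δ·S=-58.0933
The time-0 hedge costs 40.3258, which is the no-arbitrage price.

(0,0): Delta=0.9463 Bond=-58.0933
(1,0): Delta=-0.7997 Bond=59.5029
(1,1): Delta=1.0000 Bond=-68.2430
V0=40.3258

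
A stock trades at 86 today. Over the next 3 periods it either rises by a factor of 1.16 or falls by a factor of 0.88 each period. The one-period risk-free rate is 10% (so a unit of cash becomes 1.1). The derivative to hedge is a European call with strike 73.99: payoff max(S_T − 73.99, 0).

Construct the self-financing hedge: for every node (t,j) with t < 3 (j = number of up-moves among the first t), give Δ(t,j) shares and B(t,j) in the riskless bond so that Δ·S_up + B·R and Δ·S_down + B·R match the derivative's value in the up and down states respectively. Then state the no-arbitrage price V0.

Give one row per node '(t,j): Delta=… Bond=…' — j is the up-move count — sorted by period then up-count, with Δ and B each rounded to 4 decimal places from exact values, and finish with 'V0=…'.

(0,0): Delta=0.9758 Bond=-53.3911
(1,0): Delta=0.8586 Bond=-49.8622
(1,1): Delta=1.0000 Bond=-61.1488
(2,0): Delta=0.1750 Bond=-9.3261
(2,1): Delta=1.0000 Bond=-67.2636
(2,2): Delta=1.0000 Bond=-67.2636
V0=30.5239

Since d<R<u, set p* = (R−d)/(u−d) = 0.7857; price each node as the discounted p*-expectation of its children.
At expiry t=3: V(3,0)=0.0000, V(3,1)=3.2641, V(3,2)=27.8450, V(3,3)=60.2471
(2,0): S=66.5984. Δ = (V_up−V_dn)/(S_up−S_dn) = (3.2641−0.0000)/(77.2541−58.6066) = 0.1750. V = [p*·3.2641 + (1−p*)·0.0000]/1.1 = 2.3315. B = V − Δ·S = -9.3261.
(2,1): S=87.7888. Δ = (V_up−V_dn)/(S_up−S_dn) = (27.8450−3.2641)/(101.8350−77.2541) = 1.0000. V = [p*·27.8450 + (1−p*)·3.2641]/1.1 = 20.5252. B = V − Δ·S = -67.2636.
(2,2): S=115.7216. Δ = (V_up−V_dn)/(S_up−S_dn) = (60.2471−27.8450)/(134.2371−101.8350) = 1.0000. V = [p*·60.2471 + (1−p*)·27.8450]/1.1 = 48.4580. B = V − Δ·S = -67.2636.
(1,0): S=75.6800. Δ = (V_up−V_dn)/(S_up−S_dn) = (20.5252−2.3315)/(87.7888−66.5984) = 0.8586. V = [p*·20.5252 + (1−p*)·2.3315]/1.1 = 15.1150. B = V − Δ·S = -49.8622.
(1,1): S=99.7600. Δ = (V_up−V_dn)/(S_up−S_dn) = (48.4580−20.5252)/(115.7216−87.7888) = 1.0000. V = [p*·48.4580 + (1−p*)·20.5252]/1.1 = 38.6112. B = V − Δ·S = -61.1488.
(0,0): S=86.0000. Δ = (V_up−V_dn)/(S_up−S_dn) = (38.6112−15.1150)/(99.7600−75.6800) = 0.9758. V = [p*·38.6112 + (1−p*)·15.1150]/1.1 = 30.5239. B = V − Δ·S = -53.3911.
Each (Δ,B) replicates both successor values, so the strategy is self-financing and V0 is arbitrage-free.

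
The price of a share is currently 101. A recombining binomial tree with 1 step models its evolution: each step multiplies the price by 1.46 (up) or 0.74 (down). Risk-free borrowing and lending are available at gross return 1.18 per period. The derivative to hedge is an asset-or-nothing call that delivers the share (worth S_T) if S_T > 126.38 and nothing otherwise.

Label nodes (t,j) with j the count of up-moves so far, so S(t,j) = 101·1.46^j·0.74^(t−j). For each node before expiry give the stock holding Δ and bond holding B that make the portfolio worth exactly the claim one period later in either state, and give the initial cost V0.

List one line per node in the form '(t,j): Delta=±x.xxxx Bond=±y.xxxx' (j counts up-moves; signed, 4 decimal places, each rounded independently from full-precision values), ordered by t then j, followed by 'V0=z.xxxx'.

(0,0): Delta=2.0278 Bond=-128.4374
V0=76.3682

The replicating-portfolio and risk-neutral prices coincide; use p* = (1.18−0.74)/(1.46−0.74) = 0.6111 for the latter.
Payoff layer (t=1): V(1,0)=0.0000, V(1,1)=147.4600
Node (0,0) S=101.0000: V=(p*·147.4600+(1−p*)·0.0000)/1.18=76.3682; Δ=(147.4600−0.0000)/(147.4600−74.7400)=2.0278; B=V−Δ·S=-128.4374
Check: Δ(0,0)·S0 + B(0,0) = 76.3682 = V0.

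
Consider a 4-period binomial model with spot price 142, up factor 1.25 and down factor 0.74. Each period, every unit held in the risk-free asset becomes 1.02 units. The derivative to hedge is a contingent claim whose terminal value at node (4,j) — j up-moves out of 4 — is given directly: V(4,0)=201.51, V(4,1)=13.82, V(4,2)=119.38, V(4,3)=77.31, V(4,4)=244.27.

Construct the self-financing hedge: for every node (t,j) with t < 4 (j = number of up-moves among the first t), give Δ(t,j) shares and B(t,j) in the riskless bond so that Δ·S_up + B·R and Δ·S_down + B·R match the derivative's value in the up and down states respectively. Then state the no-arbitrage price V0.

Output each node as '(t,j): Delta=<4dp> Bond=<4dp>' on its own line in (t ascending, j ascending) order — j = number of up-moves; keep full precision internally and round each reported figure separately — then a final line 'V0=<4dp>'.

The replicating-portfolio and risk-neutral prices coincide; use p* = (1.02−0.74)/(1.25−0.74) = 0.5490 for the latter.
At expiry t=4: V(4,0)=201.5100, V(4,1)=13.8200, V(4,2)=119.3800, V(4,3)=77.3100, V(4,4)=244.2700
Node (3,0) S=57.5418: V=(p*·13.8200+(1−p*)·201.5100)/1.02=96.5338; Δ=(13.8200−201.5100)/(71.9273−42.5809)=-6.3957; B=V−Δ·S=464.5534
Node (3,1) S=97.1990: V=(p*·119.3800+(1−p*)·13.8200)/1.02=70.3672; Δ=(119.3800−13.8200)/(121.4988−71.9273)=2.1294; B=V−Δ·S=-136.6132
Node (3,2) S=164.1875: V=(p*·77.3100+(1−p*)·119.3800)/1.02=94.3948; Δ=(77.3100−119.3800)/(205.2344−121.4988)=-0.5024; B=V−Δ·S=176.8850
Node (3,3) S=277.3438: V=(p*·244.2700+(1−p*)·77.3100)/1.02=165.6611; Δ=(244.2700−77.3100)/(346.6797−205.2344)=1.1804; B=V−Δ·S=-161.7115
Node (2,0) S=77.7592: V=(p*·70.3672+(1−p*)·96.5338)/1.02=80.5567; Δ=(70.3672−96.5338)/(97.1990−57.5418)=-0.6598; B=V−Δ·S=131.8639
Node (2,1) S=131.3500: V=(p*·94.3948+(1−p*)·70.3672)/1.02=81.9204; Δ=(94.3948−70.3672)/(164.1875−97.1990)=0.3587; B=V−Δ·S=34.8073
Node (2,2) S=221.8750: V=(p*·165.6611+(1−p*)·94.3948)/1.02=130.9033; Δ=(165.6611−94.3948)/(277.3438−164.1875)=0.6298; B=V−Δ·S=-8.8344
Node (1,0) S=105.0800: V=(p*·81.9204+(1−p*)·80.5567)/1.02=79.7112; Δ=(81.9204−80.5567)/(131.3500−77.7592)=0.0254; B=V−Δ·S=77.0372
Node (1,1) S=177.5000: V=(p*·130.9033+(1−p*)·81.9204)/1.02=106.6794; Δ=(130.9033−81.9204)/(221.8750−131.3500)=0.5411; B=V−Δ·S=10.6345
Node (0,0) S=142.0000: V=(p*·106.6794+(1−p*)·79.7112)/1.02=92.6640; Δ=(106.6794−79.7112)/(177.5000−105.0800)=0.3724; B=V−Δ·S=39.7851
The time-0 hedge costs 92.6640, which is the no-arbitrage price.

(0,0): Delta=0.3724 Bond=39.7851
(1,0): Delta=0.0254 Bond=77.0372
(1,1): Delta=0.5411 Bond=10.6345
(2,0): Delta=-0.6598 Bond=131.8639
(2,1): Delta=0.3587 Bond=34.8073
(2,2): Delta=0.6298 Bond=-8.8344
(3,0): Delta=-6.3957 Bond=464.5534
(3,1): Delta=2.1294 Bond=-136.6132
(3,2): Delta=-0.5024 Bond=176.8850
(3,3): Delta=1.1804 Bond=-161.7115
V0=92.6640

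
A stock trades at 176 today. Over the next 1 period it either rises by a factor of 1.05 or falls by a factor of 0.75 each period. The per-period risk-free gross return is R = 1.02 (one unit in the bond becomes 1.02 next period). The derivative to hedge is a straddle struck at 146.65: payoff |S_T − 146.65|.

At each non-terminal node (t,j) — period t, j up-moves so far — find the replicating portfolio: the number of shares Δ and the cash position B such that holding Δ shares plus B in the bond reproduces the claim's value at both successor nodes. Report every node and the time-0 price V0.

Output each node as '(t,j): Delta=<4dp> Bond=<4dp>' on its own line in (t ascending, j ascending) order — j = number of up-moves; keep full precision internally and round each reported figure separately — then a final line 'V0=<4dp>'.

Under the risk-neutral measure, an up-move has probability p* = (R−d)/(u−d) = 0.9000 and values discount at R = 1.02.
At expiry t=1: V(1,0)=14.6500, V(1,1)=38.1500
  t=0,j=0: stock 176.0000 → up 184.8000 (V=38.1500), down 132.0000 (V=14.6500). Price 35.0980; hedge Δ=0.4451, bond B=-43.2353.
The time-0 hedge costs 35.0980, which is the no-arbitrage price.

(0,0): Delta=0.4451 Bond=-43.2353
V0=35.0980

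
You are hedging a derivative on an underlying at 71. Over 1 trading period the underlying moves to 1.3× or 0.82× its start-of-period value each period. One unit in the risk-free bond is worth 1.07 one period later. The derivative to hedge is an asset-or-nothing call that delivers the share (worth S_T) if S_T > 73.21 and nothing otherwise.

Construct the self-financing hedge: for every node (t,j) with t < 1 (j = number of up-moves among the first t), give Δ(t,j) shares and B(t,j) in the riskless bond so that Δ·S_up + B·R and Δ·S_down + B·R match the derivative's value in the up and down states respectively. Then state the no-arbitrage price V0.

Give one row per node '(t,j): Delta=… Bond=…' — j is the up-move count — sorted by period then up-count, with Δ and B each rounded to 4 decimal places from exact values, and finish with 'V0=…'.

(0,0): Delta=2.7083 Bond=-147.3637
V0=44.9280

No-arbitrage ⇒ martingale measure with p* = (R−d)/(u−d) = 0.5208.
Payoff layer (t=1): V(1,0)=0.0000, V(1,1)=92.3000
  t=0,j=0: stock 71.0000 → up 92.3000 (V=92.3000), down 58.2200 (V=0.0000). Price 44.9280; hedge Δ=2.7083, bond B=-147.3637.
Each (Δ,B) replicates both successor values, so the strategy is self-financing and V0 is arbitrage-free.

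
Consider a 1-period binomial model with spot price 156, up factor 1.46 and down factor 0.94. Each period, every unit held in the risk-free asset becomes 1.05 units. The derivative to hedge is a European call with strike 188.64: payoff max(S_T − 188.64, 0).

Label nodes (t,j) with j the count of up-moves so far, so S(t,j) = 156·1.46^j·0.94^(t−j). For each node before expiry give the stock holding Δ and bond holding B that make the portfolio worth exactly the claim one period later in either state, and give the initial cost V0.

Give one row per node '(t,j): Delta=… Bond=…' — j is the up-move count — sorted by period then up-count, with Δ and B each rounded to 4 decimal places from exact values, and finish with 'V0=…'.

The replicating-portfolio and risk-neutral prices coincide; use p* = (1.05−0.94)/(1.46−0.94) = 0.2115 for the latter.
Payoff layer (t=1): V(1,0)=0.0000, V(1,1)=39.1200
(0,0): S=156.0000. Δ = (V_up−V_dn)/(S_up−S_dn) = (39.1200−0.0000)/(227.7600−146.6400) = 0.4822. V = [p*·39.1200 + (1−p*)·0.0000]/1.05 = 7.8813. B = V − Δ·S = -67.3495.
Check: Δ(0,0)·S0 + B(0,0) = 7.8813 = V0.

(0,0): Delta=0.4822 Bond=-67.3495
V0=7.8813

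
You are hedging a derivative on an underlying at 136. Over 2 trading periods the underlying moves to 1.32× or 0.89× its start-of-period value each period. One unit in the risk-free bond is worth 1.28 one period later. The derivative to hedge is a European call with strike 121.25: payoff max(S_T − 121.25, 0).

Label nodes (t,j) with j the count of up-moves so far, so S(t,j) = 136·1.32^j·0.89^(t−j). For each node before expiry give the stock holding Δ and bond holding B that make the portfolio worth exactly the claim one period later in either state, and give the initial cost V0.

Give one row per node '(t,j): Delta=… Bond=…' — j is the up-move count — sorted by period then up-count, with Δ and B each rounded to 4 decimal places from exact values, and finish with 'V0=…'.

No-arbitrage ⇒ martingale measure with p* = (R−d)/(u−d) = 0.9070.
Payoff layer (t=2): V(2,0)=0.0000, V(2,1)=38.5228, V(2,2)=115.7164
Node (1,0) S=121.0400: V=(p*·38.5228+(1−p*)·0.0000)/1.28=27.2963; Δ=(38.5228−0.0000)/(159.7728−107.7256)=0.7402; B=V−Δ·S=-62.2916
Node (1,1) S=179.5200: V=(p*·115.7164+(1−p*)·38.5228)/1.28=84.7934; Δ=(115.7164−38.5228)/(236.9664−159.7728)=1.0000; B=V−Δ·S=-94.7266
Node (0,0) S=136.0000: V=(p*·84.7934+(1−p*)·27.2963)/1.28=62.0663; Δ=(84.7934−27.2963)/(179.5200−121.0400)=0.9832; B=V−Δ·S=-71.6479
The time-0 hedge costs 62.0663, which is the no-arbitrage price.

(0,0): Delta=0.9832 Bond=-71.6479
(1,0): Delta=0.7402 Bond=-62.2916
(1,1): Delta=1.0000 Bond=-94.7266
V0=62.0663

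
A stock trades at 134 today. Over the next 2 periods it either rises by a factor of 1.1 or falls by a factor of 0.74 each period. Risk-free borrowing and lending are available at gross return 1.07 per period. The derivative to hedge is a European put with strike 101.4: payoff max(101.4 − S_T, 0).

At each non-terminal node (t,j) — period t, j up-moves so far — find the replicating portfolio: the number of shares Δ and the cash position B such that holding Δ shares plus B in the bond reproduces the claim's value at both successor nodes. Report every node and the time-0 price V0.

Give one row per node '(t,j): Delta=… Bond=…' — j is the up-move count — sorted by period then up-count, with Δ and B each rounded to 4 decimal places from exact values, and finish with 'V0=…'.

No-arbitrage ⇒ martingale measure with p* = (R−d)/(u−d) = 0.9167.
Terminal payoffs: V(2,0)=28.0216, V(2,1)=0.0000, V(2,2)=0.0000
(1,0): S=99.1600. Δ = (V_up−V_dn)/(S_up−S_dn) = (0.0000−28.0216)/(109.0760−73.3784) = -0.7850. V = [p*·0.0000 + (1−p*)·28.0216]/1.07 = 2.1824. B = V − Δ·S = 80.0201.
(1,1): S=147.4000. Δ = (V_up−V_dn)/(S_up−S_dn) = (0.0000−0.0000)/(162.1400−109.0760) = 0.0000. V = [p*·0.0000 + (1−p*)·0.0000]/1.07 = 0.0000. B = V − Δ·S = 0.0000.
(0,0): S=134.0000. Δ = (V_up−V_dn)/(S_up−S_dn) = (0.0000−2.1824)/(147.4000−99.1600) = -0.0452. V = [p*·0.0000 + (1−p*)·2.1824]/1.07 = 0.1700. B = V − Δ·S = 6.2321.
Check: Δ(0,0)·S0 + B(0,0) = 0.1700 = V0.

(0,0): Delta=-0.0452 Bond=6.2321
(1,0): Delta=-0.7850 Bond=80.0201
(1,1): Delta=0.0000 Bond=0.0000
V0=0.1700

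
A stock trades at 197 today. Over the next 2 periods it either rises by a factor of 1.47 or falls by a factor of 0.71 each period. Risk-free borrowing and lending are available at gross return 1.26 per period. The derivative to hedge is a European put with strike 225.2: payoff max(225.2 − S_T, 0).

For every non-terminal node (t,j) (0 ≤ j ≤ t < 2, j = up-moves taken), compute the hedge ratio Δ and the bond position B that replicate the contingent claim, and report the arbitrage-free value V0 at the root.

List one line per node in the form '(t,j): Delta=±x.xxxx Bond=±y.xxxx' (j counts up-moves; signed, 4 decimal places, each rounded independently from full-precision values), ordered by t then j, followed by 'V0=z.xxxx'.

(0,0): Delta=-0.2309 Bond=56.4683
(1,0): Delta=-1.0000 Bond=178.7302
(1,1): Delta=-0.0890 Bond=30.0741
V0=10.9896

Under the risk-neutral measure, an up-move has probability p* = (R−d)/(u−d) = 0.7237 and values discount at R = 1.26.
At expiry t=2: V(2,0)=125.8923, V(2,1)=19.5911, V(2,2)=0.0000
Node (1,0) S=139.8700: V=(p*·19.5911+(1−p*)·125.8923)/1.26=38.8602; Δ=(19.5911−125.8923)/(205.6089−99.3077)=-1.0000; B=V−Δ·S=178.7302
Node (1,1) S=289.5900: V=(p*·0.0000+(1−p*)·19.5911)/1.26=4.2963; Δ=(0.0000−19.5911)/(425.6973−205.6089)=-0.0890; B=V−Δ·S=30.0741
Node (0,0) S=197.0000: V=(p*·4.2963+(1−p*)·38.8602)/1.26=10.9896; Δ=(4.2963−38.8602)/(289.5900−139.8700)=-0.2309; B=V−Δ·S=56.4683
Self-financing check: at every node Δ·S+B equals the discounted successor values.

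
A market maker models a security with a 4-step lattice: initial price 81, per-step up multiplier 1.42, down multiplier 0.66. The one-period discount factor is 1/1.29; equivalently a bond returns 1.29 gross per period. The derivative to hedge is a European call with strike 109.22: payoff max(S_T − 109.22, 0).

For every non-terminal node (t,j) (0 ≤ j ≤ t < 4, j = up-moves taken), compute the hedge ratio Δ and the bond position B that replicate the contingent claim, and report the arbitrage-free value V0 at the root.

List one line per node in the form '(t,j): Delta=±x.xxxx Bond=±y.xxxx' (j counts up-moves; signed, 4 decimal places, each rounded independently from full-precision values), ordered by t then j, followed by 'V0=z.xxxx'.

(0,0): Delta=0.8768 Bond=-27.3150
(1,0): Delta=0.4457 Bond=-12.1898
(1,1): Delta=0.9181 Bond=-39.9920
(2,0): Delta=0.0000 Bond=0.0000
(2,1): Delta=0.4884 Bond=-18.9697
(2,2): Delta=0.9593 Bond=-58.3208
(3,0): Delta=0.0000 Bond=0.0000
(3,1): Delta=0.0000 Bond=0.0000
(3,2): Delta=0.5353 Bond=-29.5205
(3,3): Delta=1.0000 Bond=-84.6667
V0=43.7034

The replicating-portfolio and risk-neutral prices coincide; use p* = (1.29−0.66)/(1.42−0.66) = 0.8289 for the latter.
At expiry t=4: V(4,0)=0.0000, V(4,1)=0.0000, V(4,2)=0.0000, V(4,3)=43.8514, V(4,4)=220.1154
(3,0): S=23.2872. Δ = (V_up−V_dn)/(S_up−S_dn) = (0.0000−0.0000)/(33.0678−15.3695) = 0.0000. V = [p*·0.0000 + (1−p*)·0.0000]/1.29 = 0.0000. B = V − Δ·S = 0.0000.
(3,1): S=50.1027. Δ = (V_up−V_dn)/(S_up−S_dn) = (0.0000−0.0000)/(71.1459−33.0678) = 0.0000. V = [p*·0.0000 + (1−p*)·0.0000]/1.29 = 0.0000. B = V − Δ·S = 0.0000.
(3,2): S=107.7967. Δ = (V_up−V_dn)/(S_up−S_dn) = (43.8514−0.0000)/(153.0714−71.1459) = 0.5353. V = [p*·43.8514 + (1−p*)·0.0000]/1.29 = 28.1787. B = V − Δ·S = -29.5205.
(3,3): S=231.9263. Δ = (V_up−V_dn)/(S_up−S_dn) = (220.1154−43.8514)/(329.3354−153.0714) = 1.0000. V = [p*·220.1154 + (1−p*)·43.8514]/1.29 = 147.2597. B = V − Δ·S = -84.6667.
(2,0): S=35.2836. Δ = (V_up−V_dn)/(S_up−S_dn) = (0.0000−0.0000)/(50.1027−23.2872) = 0.0000. V = [p*·0.0000 + (1−p*)·0.0000]/1.29 = 0.0000. B = V − Δ·S = 0.0000.
(2,1): S=75.9132. Δ = (V_up−V_dn)/(S_up−S_dn) = (28.1787−0.0000)/(107.7967−50.1027) = 0.4884. V = [p*·28.1787 + (1−p*)·0.0000]/1.29 = 18.1075. B = V − Δ·S = -18.9697.
(2,2): S=163.3284. Δ = (V_up−V_dn)/(S_up−S_dn) = (147.2597−28.1787)/(231.9263−107.7967) = 0.9593. V = [p*·147.2597 + (1−p*)·28.1787]/1.29 = 98.3648. B = V − Δ·S = -58.3208.
(1,0): S=53.4600. Δ = (V_up−V_dn)/(S_up−S_dn) = (18.1075−0.0000)/(75.9132−35.2836) = 0.4457. V = [p*·18.1075 + (1−p*)·0.0000]/1.29 = 11.6358. B = V − Δ·S = -12.1898.
(1,1): S=115.0200. Δ = (V_up−V_dn)/(S_up−S_dn) = (98.3648−18.1075)/(163.3284−75.9132) = 0.9181. V = [p*·98.3648 + (1−p*)·18.1075]/1.29 = 65.6097. B = V − Δ·S = -39.9920.
(0,0): S=81.0000. Δ = (V_up−V_dn)/(S_up−S_dn) = (65.6097−11.6358)/(115.0200−53.4600) = 0.8768. V = [p*·65.6097 + (1−p*)·11.6358]/1.29 = 43.7034. B = V − Δ·S = -27.3150.
Self-financing check: at every node Δ·S+B equals the discounted successor values.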